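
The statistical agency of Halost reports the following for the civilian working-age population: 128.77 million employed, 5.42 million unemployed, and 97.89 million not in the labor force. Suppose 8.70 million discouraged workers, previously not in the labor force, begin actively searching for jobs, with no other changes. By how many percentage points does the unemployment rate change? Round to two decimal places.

Initially, labor force = 128.77 + 5.42 = 134.19 million, so u = 5.42/134.19 = 4.04%.
After the change, unemployed and labor force both rise by 8.70 → E = 128.77, U = 14.12, labor force = 142.89 million.
New unemployment rate = 14.12 / 142.89 = 9.88%.
Change = 9.88% − 4.04% = +5.84 percentage points.

The unemployment rate changes by +5.84 percentage points.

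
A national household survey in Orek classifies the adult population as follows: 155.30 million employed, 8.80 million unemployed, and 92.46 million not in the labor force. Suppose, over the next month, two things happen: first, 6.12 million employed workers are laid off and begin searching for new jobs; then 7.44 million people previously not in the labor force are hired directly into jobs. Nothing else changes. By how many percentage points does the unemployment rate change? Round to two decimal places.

Initially, labor force = 155.30 + 8.80 = 164.10 million, so u = 8.80/164.10 = 5.36%.
After the first change, employed falls and unemployed rises by 6.12; labor force unchanged → E = 149.18, U = 14.92, labor force = 164.10 million.
After the second change, employed and labor force both rise by 7.44; unemployed unchanged → E = 156.62, U = 14.92, labor force = 171.54 million.
New unemployment rate = 14.92 / 171.54 = 8.70%.
Change = 8.70% − 5.36% = +3.34 percentage points.

The unemployment rate changes by +3.34 percentage points.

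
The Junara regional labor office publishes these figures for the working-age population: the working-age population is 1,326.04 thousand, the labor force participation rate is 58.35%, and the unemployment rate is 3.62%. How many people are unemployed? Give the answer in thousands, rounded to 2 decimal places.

Labor force = 0.5835 × 1,326.04 = 773.74 thousand.
Unemployed = 0.0362 × 773.74 ≈ 28.01 thousand.

About 28.01 thousand are unemployed.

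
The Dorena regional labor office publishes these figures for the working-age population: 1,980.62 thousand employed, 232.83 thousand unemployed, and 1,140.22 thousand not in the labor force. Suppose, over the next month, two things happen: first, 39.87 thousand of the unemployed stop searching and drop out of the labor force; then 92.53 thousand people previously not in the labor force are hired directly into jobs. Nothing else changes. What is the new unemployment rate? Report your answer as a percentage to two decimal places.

New unemployment rate ≈ 8.52%.

Initially, labor force = 1,980.62 + 232.83 = 2,213.45 thousand, so u = 232.83/2,213.45 = 10.52%.
After the first change, unemployed and labor force both fall by 39.87 → E = 1,980.62, U = 192.96, labor force = 2,173.58 thousand.
After the second change, employed and labor force both rise by 92.53; unemployed unchanged → E = 2,073.15, U = 192.96, labor force = 2,266.11 thousand.
New unemployment rate = 192.96 / 2,266.11 = 8.52%.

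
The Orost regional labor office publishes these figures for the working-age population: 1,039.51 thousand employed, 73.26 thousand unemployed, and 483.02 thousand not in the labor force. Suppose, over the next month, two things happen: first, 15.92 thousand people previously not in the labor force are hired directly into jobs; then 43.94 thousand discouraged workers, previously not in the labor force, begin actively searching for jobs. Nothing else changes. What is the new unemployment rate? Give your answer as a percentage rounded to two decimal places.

New unemployment rate ≈ 9.99%.

Initially, labor force = 1,039.51 + 73.26 = 1,112.77 thousand, so u = 73.26/1,112.77 = 6.58%.
After the first change, employed and labor force both rise by 15.92; unemployed unchanged → E = 1,055.43, U = 73.26, labor force = 1,128.69 thousand.
After the second change, unemployed and labor force both rise by 43.94 → E = 1,055.43, U = 117.20, labor force = 1,172.63 thousand.
New unemployment rate = 117.20 / 1,172.63 = 9.99%.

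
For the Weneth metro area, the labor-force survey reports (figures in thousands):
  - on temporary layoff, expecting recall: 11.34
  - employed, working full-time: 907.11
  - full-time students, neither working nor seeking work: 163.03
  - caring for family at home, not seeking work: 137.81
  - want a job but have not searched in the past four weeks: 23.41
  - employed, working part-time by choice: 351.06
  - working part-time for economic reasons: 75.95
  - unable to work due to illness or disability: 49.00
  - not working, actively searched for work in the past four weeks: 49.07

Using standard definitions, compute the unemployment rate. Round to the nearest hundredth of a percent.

Employed = 907.11 + 351.06 + 75.95 = 1,334.12 thousand (anyone who worked, including part-time for economic reasons, counts as employed).
Unemployed = 11.34 + 49.07 = 60.41 thousand (jobless and actively searching, or on temporary layoff).
Labor force = 1,334.12 + 60.41 = 1,394.53 thousand.
Unemployment rate = 60.41 / 1,394.53 = 4.33%.

Unemployment rate ≈ 4.33%.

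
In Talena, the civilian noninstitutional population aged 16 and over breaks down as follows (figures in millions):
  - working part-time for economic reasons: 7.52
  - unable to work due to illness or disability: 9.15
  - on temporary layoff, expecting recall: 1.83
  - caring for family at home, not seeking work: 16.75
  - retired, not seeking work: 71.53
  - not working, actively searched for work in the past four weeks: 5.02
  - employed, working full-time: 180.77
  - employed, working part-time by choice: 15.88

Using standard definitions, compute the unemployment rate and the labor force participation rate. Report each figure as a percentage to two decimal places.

Unemployment rate ≈ 3.25%; labor force participation rate ≈ 68.41%.

Employed = 7.52 + 180.77 + 15.88 = 204.17 million (anyone who worked, including part-time for economic reasons, counts as employed).
Unemployed = 1.83 + 5.02 = 6.85 million (jobless and actively searching, or on temporary layoff).
Labor force = 204.17 + 6.85 = 211.02 million.
Not in labor force = 9.15 + 16.75 + 71.53 = 97.43 million (those not working and not actively searching are outside the labor force).
Civilian working-age population = 211.02 + 97.43 = 308.45 million.
Unemployment rate = 6.85 / 211.02 = 3.25%.
Labor force participation rate = 211.02 / 308.45 = 68.41%.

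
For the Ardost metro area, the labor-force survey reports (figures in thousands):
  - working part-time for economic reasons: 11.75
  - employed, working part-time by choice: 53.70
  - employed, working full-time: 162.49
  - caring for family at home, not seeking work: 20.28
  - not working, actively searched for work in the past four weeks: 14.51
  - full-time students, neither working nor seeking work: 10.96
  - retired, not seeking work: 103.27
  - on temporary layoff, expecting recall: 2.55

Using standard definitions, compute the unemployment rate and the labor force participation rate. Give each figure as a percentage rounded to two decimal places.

Unemployment rate ≈ 6.96%; labor force participation rate ≈ 64.56%.

Employed = 11.75 + 53.70 + 162.49 = 227.94 thousand (anyone who worked, including part-time for economic reasons, counts as employed).
Unemployed = 14.51 + 2.55 = 17.06 thousand (jobless and actively searching, or on temporary layoff).
Labor force = 227.94 + 17.06 = 245.00 thousand.
Not in labor force = 20.28 + 10.96 + 103.27 = 134.51 thousand (those not working and not actively searching are outside the labor force).
Civilian working-age population = 245.00 + 134.51 = 379.51 thousand.
Unemployment rate = 17.06 / 245.00 = 6.96%.
Labor force participation rate = 245.00 / 379.51 = 64.56%.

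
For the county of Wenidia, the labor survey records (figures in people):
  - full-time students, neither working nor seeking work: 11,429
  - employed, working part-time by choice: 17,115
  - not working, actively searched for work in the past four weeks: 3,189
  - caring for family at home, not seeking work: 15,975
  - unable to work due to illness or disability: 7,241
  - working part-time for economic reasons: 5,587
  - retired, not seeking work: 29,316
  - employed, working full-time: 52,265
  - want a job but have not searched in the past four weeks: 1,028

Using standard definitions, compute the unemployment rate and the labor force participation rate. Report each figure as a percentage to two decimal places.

Unemployment rate ≈ 4.08%; labor force participation rate ≈ 54.60%.

Employed = 17,115 + 5,587 + 52,265 = 74,967 (anyone who worked, including part-time for economic reasons, counts as employed).
Unemployed = 3,189.
Labor force = 74,967 + 3,189 = 78,156.
Not in labor force = 11,429 + 15,975 + 7,241 + 29,316 + 1,028 = 64,989 (those not working and not actively searching are outside the labor force — including those who want a job but have given up searching).
Civilian working-age population = 78,156 + 64,989 = 143,145.
Unemployment rate = 3,189 / 78,156 = 4.08%.
Labor force participation rate = 78,156 / 143,145 = 54.60%.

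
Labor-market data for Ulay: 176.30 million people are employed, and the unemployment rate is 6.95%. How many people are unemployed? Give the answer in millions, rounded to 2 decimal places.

Let U be the number unemployed. The labor force is E + U, and U/(E+U) = 0.0695.
So U = 0.0695 × 176.30 / (1 − 0.0695) = 12.2529 / 0.9305 ≈ 13.17 million.

About 13.17 million are unemployed.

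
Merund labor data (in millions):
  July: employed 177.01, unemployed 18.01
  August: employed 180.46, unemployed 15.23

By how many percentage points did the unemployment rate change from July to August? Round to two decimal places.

July: labor force = 177.01 + 18.01 = 195.02; u = 18.01/195.02 = 9.23%.
August: labor force = 180.46 + 15.23 = 195.69; u = 15.23/195.69 = 7.78%.
Change = 7.78% − 9.23% = −1.45 pp.

The unemployment rate changed by −1.45 percentage points.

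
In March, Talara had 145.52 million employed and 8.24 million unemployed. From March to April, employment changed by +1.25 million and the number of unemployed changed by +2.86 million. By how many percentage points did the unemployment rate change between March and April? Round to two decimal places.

March: labor force = 145.52 + 8.24 = 153.76; u = 8.24/153.76 = 5.36%.
April: labor force = 146.77 + 11.10 = 157.87; u = 11.10/157.87 = 7.03%.
Change = 7.03% − 5.36% = +1.67 pp.

The unemployment rate changed by +1.67 percentage points.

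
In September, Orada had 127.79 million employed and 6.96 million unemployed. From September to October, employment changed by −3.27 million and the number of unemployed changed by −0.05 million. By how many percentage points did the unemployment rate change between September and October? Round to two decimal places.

September: labor force = 127.79 + 6.96 = 134.75; u = 6.96/134.75 = 5.17%.
October: labor force = 124.52 + 6.91 = 131.43; u = 6.91/131.43 = 5.26%.
Change = 5.26% − 5.17% = +0.09 pp.

The unemployment rate changed by +0.09 percentage points.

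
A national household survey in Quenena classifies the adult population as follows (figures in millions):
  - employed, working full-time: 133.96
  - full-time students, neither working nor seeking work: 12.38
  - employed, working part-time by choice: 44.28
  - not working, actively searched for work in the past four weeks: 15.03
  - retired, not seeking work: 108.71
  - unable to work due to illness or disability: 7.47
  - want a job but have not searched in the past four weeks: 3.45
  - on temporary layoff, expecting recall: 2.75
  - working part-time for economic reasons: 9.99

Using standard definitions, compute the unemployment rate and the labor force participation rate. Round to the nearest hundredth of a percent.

Unemployment rate ≈ 8.63%; labor force participation rate ≈ 60.95%.

Employed = 133.96 + 44.28 + 9.99 = 188.23 million (anyone who worked, including part-time for economic reasons, counts as employed).
Unemployed = 15.03 + 2.75 = 17.78 million (jobless and actively searching, or on temporary layoff).
Labor force = 188.23 + 17.78 = 206.01 million.
Not in labor force = 12.38 + 108.71 + 7.47 + 3.45 = 132.01 million (those not working and not actively searching are outside the labor force — including those who want a job but have given up searching).
Civilian working-age population = 206.01 + 132.01 = 338.02 million.
Unemployment rate = 17.78 / 206.01 = 8.63%.
Labor force participation rate = 206.01 / 338.02 = 60.95%.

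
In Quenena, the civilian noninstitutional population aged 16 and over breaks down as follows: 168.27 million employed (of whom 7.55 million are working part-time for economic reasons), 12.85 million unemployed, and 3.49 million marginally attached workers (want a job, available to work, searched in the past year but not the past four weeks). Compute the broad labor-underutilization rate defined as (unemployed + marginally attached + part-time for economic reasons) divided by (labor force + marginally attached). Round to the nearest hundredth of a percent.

Labor force = 168.27 + 12.85 = 181.12 million.
Numerator = 12.85 + 3.49 + 7.55 = 23.89 million.
Denominator = 181.12 + 3.49 = 184.61 million.
Broad rate = 23.89 / 184.61 = 12.94%.

Broad underutilization rate ≈ 12.94%.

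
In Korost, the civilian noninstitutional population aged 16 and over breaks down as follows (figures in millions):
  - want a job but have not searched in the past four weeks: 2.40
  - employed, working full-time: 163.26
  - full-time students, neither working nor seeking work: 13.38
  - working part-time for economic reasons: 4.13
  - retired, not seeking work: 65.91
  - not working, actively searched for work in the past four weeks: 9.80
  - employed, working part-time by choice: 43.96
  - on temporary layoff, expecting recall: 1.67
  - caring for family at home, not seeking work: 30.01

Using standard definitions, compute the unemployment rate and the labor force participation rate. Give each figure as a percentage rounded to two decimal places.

Unemployment rate ≈ 5.15%; labor force participation rate ≈ 66.61%.

Employed = 163.26 + 4.13 + 43.96 = 211.35 million (anyone who worked, including part-time for economic reasons, counts as employed).
Unemployed = 9.80 + 1.67 = 11.47 million (jobless and actively searching, or on temporary layoff).
Labor force = 211.35 + 11.47 = 222.82 million.
Not in labor force = 2.40 + 13.38 + 65.91 + 30.01 = 111.70 million (those not working and not actively searching are outside the labor force — including those who want a job but have given up searching).
Civilian working-age population = 222.82 + 111.70 = 334.52 million.
Unemployment rate = 11.47 / 222.82 = 5.15%.
Labor force participation rate = 222.82 / 334.52 = 66.61%.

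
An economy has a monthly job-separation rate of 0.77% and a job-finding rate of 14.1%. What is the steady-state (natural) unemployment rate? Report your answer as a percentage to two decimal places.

Steady-state unemployment rate ≈ 5.18%.

At steady state the flows balance: s·E = f·U, so U/(E+U) = s/(s+f).
u* = 0.77 / (0.77 + 14.1) = 0.77 / 14.87 = 5.18%.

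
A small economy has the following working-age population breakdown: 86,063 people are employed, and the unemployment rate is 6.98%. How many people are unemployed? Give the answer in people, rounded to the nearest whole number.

Let U be the number unemployed. The labor force is E + U, and U/(E+U) = 0.0698.
So U = 0.0698 × 86,063 / (1 − 0.0698) = 6007.20 / 0.9302 ≈ 6,458.

About 6,458 are unemployed.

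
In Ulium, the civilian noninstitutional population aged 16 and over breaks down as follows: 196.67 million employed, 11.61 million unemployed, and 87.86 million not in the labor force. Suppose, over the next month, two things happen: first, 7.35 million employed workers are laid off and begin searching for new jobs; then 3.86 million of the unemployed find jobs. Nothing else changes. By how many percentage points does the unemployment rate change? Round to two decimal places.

Initially, labor force = 196.67 + 11.61 = 208.28 million, so u = 11.61/208.28 = 5.57%.
After the first change, employed falls and unemployed rises by 7.35; labor force unchanged → E = 189.32, U = 18.96, labor force = 208.28 million.
After the second change, unemployed falls and employed rises by 3.86; labor force unchanged → E = 193.18, U = 15.10, labor force = 208.28 million.
New unemployment rate = 15.10 / 208.28 = 7.25%.
Change = 7.25% − 5.57% = +1.68 percentage points.

The unemployment rate changes by +1.68 percentage points.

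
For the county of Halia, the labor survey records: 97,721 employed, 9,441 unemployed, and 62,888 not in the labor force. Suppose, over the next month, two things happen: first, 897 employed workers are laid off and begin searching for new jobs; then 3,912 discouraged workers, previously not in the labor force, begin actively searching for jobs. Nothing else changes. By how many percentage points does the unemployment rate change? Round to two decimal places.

Initially, labor force = 97,721 + 9,441 = 107,162, so u = 9,441/107,162 = 8.81%.
After the first change, employed falls and unemployed rises by 897; labor force unchanged → E = 96,824, U = 10,338, labor force = 107,162.
After the second change, unemployed and labor force both rise by 3,912 → E = 96,824, U = 14,250, labor force = 111,074.
New unemployment rate = 14,250 / 111,074 = 12.83%.
Change = 12.83% − 8.81% = +4.02 percentage points.

The unemployment rate changes by +4.02 percentage points.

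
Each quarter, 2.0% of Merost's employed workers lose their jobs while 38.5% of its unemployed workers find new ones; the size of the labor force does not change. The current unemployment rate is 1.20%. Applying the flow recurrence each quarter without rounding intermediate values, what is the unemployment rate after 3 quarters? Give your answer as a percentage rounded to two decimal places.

With a fixed labor force, u_{t+1} = u_t + s·(1−u_t) − f·u_t = u_t·(1−s−f) + s.
Here 1−s−f = 0.595 and s = 0.020.
u_1 = 0.012000 × 0.595 + 0.020 = 0.027140.
u_2 = 0.027140 × 0.595 + 0.020 = 0.036148.
u_3 = 0.036148 × 0.595 + 0.020 = 0.041508.

Unemployment rate after three quarters ≈ 4.15%.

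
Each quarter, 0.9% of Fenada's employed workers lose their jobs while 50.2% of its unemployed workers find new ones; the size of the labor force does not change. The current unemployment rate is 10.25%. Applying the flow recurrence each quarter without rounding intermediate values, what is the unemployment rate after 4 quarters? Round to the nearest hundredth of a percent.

Unemployment rate after four quarters ≈ 2.25%.

With a fixed labor force, u_{t+1} = u_t + s·(1−u_t) − f·u_t = u_t·(1−s−f) + s.
Here 1−s−f = 0.489 and s = 0.009.
u_1 = 0.102500 × 0.489 + 0.009 = 0.059122.
u_2 = 0.059122 × 0.489 + 0.009 = 0.037911.
u_3 = 0.037911 × 0.489 + 0.009 = 0.027538.
u_4 = 0.027538 × 0.489 + 0.009 = 0.022466.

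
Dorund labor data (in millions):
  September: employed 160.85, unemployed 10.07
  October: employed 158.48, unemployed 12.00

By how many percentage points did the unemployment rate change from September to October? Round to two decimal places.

The unemployment rate changed by +1.15 percentage points.

September: labor force = 160.85 + 10.07 = 170.92; u = 10.07/170.92 = 5.89%.
October: labor force = 158.48 + 12.00 = 170.48; u = 12.00/170.48 = 7.04%.
Change = 7.04% − 5.89% = +1.15 pp.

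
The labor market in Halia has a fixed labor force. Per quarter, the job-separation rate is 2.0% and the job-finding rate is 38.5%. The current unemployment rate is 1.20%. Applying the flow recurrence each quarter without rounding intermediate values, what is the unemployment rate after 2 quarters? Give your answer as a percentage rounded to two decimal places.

With a fixed labor force, u_{t+1} = u_t + s·(1−u_t) − f·u_t = u_t·(1−s−f) + s.
Here 1−s−f = 0.595 and s = 0.020.
u_1 = 0.012000 × 0.595 + 0.020 = 0.027140.
u_2 = 0.027140 × 0.595 + 0.020 = 0.036148.

Unemployment rate after two quarters ≈ 3.61%.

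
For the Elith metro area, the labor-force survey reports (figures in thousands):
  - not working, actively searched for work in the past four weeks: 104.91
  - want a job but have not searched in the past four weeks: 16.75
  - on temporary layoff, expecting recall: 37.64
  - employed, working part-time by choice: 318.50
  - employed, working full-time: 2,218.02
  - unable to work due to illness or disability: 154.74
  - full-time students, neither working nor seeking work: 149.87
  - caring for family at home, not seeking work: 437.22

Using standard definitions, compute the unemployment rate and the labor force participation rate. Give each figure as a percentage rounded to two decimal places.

Unemployment rate ≈ 5.32%; labor force participation rate ≈ 77.93%.

Employed = 318.50 + 2,218.02 = 2,536.52 thousand.
Unemployed = 104.91 + 37.64 = 142.55 thousand (jobless and actively searching, or on temporary layoff).
Labor force = 2,536.52 + 142.55 = 2,679.07 thousand.
Not in labor force = 16.75 + 154.74 + 149.87 + 437.22 = 758.58 thousand (those not working and not actively searching are outside the labor force — including those who want a job but have given up searching).
Civilian working-age population = 2,679.07 + 758.58 = 3,437.65 thousand.
Unemployment rate = 142.55 / 2,679.07 = 5.32%.
Labor force participation rate = 2,679.07 / 3,437.65 = 77.93%.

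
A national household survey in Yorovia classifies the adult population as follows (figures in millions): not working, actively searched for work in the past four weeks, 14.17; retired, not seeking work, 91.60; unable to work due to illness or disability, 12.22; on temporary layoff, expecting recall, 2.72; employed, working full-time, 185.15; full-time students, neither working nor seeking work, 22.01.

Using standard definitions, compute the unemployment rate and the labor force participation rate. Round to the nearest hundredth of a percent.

Unemployment rate ≈ 8.36%; labor force participation rate ≈ 61.62%.

Employed = 185.15 million.
Unemployed = 14.17 + 2.72 = 16.89 million (jobless and actively searching, or on temporary layoff).
Labor force = 185.15 + 16.89 = 202.04 million.
Not in labor force = 91.60 + 12.22 + 22.01 = 125.83 million (those not working and not actively searching are outside the labor force).
Civilian working-age population = 202.04 + 125.83 = 327.87 million.
Unemployment rate = 16.89 / 202.04 = 8.36%.
Labor force participation rate = 202.04 / 327.87 = 61.62%.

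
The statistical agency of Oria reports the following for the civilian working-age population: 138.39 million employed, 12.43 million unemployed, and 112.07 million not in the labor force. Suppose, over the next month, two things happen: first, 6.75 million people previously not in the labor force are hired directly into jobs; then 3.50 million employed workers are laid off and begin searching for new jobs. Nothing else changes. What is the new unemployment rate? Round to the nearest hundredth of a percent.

New unemployment rate ≈ 10.11%.

Initially, labor force = 138.39 + 12.43 = 150.82 million, so u = 12.43/150.82 = 8.24%.
After the first change, employed and labor force both rise by 6.75; unemployed unchanged → E = 145.14, U = 12.43, labor force = 157.57 million.
After the second change, employed falls and unemployed rises by 3.50; labor force unchanged → E = 141.64, U = 15.93, labor force = 157.57 million.
New unemployment rate = 15.93 / 157.57 = 10.11%.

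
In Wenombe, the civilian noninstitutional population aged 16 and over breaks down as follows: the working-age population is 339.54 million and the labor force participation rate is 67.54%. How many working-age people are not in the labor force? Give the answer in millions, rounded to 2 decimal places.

Share not in the labor force = 1 − 0.6754 = 0.3246.
Not in labor force = 0.3246 × 339.54 ≈ 110.21 million.

About 110.21 million are not in the labor force.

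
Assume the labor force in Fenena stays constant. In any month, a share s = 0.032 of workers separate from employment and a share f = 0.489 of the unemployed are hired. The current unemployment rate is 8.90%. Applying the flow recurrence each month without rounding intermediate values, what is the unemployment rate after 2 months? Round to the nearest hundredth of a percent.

With a fixed labor force, u_{t+1} = u_t + s·(1−u_t) − f·u_t = u_t·(1−s−f) + s.
Here 1−s−f = 0.479 and s = 0.032.
u_1 = 0.089000 × 0.479 + 0.032 = 0.074631.
u_2 = 0.074631 × 0.479 + 0.032 = 0.067748.

Unemployment rate after two months ≈ 6.77%.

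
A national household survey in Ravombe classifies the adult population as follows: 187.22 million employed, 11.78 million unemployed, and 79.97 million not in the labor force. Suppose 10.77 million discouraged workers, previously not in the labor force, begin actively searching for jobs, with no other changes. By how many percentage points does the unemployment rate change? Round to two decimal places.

The unemployment rate changes by +4.83 percentage points.

Initially, labor force = 187.22 + 11.78 = 199.00 million, so u = 11.78/199.00 = 5.92%.
After the change, unemployed and labor force both rise by 10.77 → E = 187.22, U = 22.55, labor force = 209.77 million.
New unemployment rate = 22.55 / 209.77 = 10.75%.
Change = 10.75% − 5.92% = +4.83 percentage points.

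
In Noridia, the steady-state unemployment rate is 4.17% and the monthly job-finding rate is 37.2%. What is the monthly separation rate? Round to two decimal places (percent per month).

From u* = s/(s+f): s = u·f/(1−u).
s = 0.0417 × 37.2 / (1 − 0.0417) = 1.5512 / 0.9583 ≈ 1.62% per month.

Separation rate ≈ 1.62% per month.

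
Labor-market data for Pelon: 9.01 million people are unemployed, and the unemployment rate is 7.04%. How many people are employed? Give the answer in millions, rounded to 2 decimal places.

About 118.97 million are employed.

Labor force = U / u = 9.01 / 0.0704 ≈ 127.98 million.
Employed = labor force − unemployed = 127.98 − 9.01 = 118.97 million.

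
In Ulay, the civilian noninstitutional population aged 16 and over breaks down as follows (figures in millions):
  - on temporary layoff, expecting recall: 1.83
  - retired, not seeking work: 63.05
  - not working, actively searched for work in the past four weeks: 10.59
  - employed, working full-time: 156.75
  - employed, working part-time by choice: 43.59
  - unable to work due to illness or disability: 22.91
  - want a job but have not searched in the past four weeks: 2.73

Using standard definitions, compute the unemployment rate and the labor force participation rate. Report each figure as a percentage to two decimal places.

Employed = 156.75 + 43.59 = 200.34 million.
Unemployed = 1.83 + 10.59 = 12.42 million (jobless and actively searching, or on temporary layoff).
Labor force = 200.34 + 12.42 = 212.76 million.
Not in labor force = 63.05 + 22.91 + 2.73 = 88.69 million (those not working and not actively searching are outside the labor force — including those who want a job but have given up searching).
Civilian working-age population = 212.76 + 88.69 = 301.45 million.
Unemployment rate = 12.42 / 212.76 = 5.84%.
Labor force participation rate = 212.76 / 301.45 = 70.58%.

Unemployment rate ≈ 5.84%; labor force participation rate ≈ 70.58%.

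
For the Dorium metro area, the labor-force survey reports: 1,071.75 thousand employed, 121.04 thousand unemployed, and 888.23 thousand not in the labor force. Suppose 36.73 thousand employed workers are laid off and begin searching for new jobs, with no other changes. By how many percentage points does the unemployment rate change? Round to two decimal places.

The unemployment rate changes by +3.08 percentage points.

Initially, labor force = 1,071.75 + 121.04 = 1,192.79 thousand, so u = 121.04/1,192.79 = 10.15%.
After the change, employed falls and unemployed rises by 36.73; labor force unchanged → E = 1,035.02, U = 157.77, labor force = 1,192.79 thousand.
New unemployment rate = 157.77 / 1,192.79 = 13.23%.
Change = 13.23% − 10.15% = +3.08 percentage points.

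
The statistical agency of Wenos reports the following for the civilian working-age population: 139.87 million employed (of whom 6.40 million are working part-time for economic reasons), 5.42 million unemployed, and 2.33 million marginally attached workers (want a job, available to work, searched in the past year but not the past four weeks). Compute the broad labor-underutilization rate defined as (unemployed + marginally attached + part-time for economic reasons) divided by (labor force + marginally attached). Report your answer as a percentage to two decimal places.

Broad underutilization rate ≈ 9.59%.

Labor force = 139.87 + 5.42 = 145.29 million.
Numerator = 5.42 + 2.33 + 6.40 = 14.15 million.
Denominator = 145.29 + 2.33 = 147.62 million.
Broad rate = 14.15 / 147.62 = 9.59%.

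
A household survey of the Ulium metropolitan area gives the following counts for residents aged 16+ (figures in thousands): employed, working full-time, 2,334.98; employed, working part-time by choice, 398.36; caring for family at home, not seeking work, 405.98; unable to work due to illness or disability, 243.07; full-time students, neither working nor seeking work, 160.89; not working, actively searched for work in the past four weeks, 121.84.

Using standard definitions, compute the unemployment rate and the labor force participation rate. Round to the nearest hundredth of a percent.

Unemployment rate ≈ 4.27%; labor force participation rate ≈ 77.90%.

Employed = 2,334.98 + 398.36 = 2,733.34 thousand.
Unemployed = 121.84 thousand.
Labor force = 2,733.34 + 121.84 = 2,855.18 thousand.
Not in labor force = 405.98 + 243.07 + 160.89 = 809.94 thousand (those not working and not actively searching are outside the labor force).
Civilian working-age population = 2,855.18 + 809.94 = 3,665.12 thousand.
Unemployment rate = 121.84 / 2,855.18 = 4.27%.
Labor force participation rate = 2,855.18 / 3,665.12 = 77.90%.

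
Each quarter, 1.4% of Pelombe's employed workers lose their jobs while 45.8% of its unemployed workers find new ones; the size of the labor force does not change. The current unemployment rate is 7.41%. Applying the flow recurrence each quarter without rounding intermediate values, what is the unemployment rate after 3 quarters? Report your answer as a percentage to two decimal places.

With a fixed labor force, u_{t+1} = u_t + s·(1−u_t) − f·u_t = u_t·(1−s−f) + s.
Here 1−s−f = 0.528 and s = 0.014.
u_1 = 0.074100 × 0.528 + 0.014 = 0.053125.
u_2 = 0.053125 × 0.528 + 0.014 = 0.042050.
u_3 = 0.042050 × 0.528 + 0.014 = 0.036202.

Unemployment rate after three quarters ≈ 3.62%.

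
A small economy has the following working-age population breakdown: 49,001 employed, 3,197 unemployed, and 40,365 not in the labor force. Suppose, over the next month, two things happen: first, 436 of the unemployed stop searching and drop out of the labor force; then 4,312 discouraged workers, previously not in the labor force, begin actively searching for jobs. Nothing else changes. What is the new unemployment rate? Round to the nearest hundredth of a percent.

Initially, labor force = 49,001 + 3,197 = 52,198, so u = 3,197/52,198 = 6.12%.
After the first change, unemployed and labor force both fall by 436 → E = 49,001, U = 2,761, labor force = 51,762.
After the second change, unemployed and labor force both rise by 4,312 → E = 49,001, U = 7,073, labor force = 56,074.
New unemployment rate = 7,073 / 56,074 = 12.61%.

New unemployment rate ≈ 12.61%.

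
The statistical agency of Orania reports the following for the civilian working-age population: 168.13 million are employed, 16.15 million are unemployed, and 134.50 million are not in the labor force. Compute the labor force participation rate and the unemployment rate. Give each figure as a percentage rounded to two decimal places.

Labor force = employed + unemployed = 168.13 + 16.15 = 184.28 million.
Working-age population = 184.28 + 134.50 = 318.78 million.
Unemployment rate = 16.15 / 184.28 = 8.76%.
Labor force participation rate = 184.28 / 318.78 = 57.81%.

Labor force participation rate ≈ 57.81%; unemployment rate ≈ 8.76%.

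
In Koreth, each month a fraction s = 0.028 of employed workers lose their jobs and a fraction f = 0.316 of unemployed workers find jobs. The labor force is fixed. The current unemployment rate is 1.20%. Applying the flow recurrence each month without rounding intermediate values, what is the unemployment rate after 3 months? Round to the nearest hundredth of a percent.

With a fixed labor force, u_{t+1} = u_t + s·(1−u_t) − f·u_t = u_t·(1−s−f) + s.
Here 1−s−f = 0.656 and s = 0.028.
u_1 = 0.012000 × 0.656 + 0.028 = 0.035872.
u_2 = 0.035872 × 0.656 + 0.028 = 0.051532.
u_3 = 0.051532 × 0.656 + 0.028 = 0.061805.

Unemployment rate after three months ≈ 6.18%.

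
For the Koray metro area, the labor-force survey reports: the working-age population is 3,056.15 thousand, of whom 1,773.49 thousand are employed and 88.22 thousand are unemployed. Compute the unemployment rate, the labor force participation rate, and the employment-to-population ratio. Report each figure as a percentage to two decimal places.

Labor force = employed + unemployed = 1,773.49 + 88.22 = 1,861.71 thousand.
Unemployment rate = 88.22 / 1,861.71 = 4.74%.
Labor force participation rate = 1,861.71 / 3,056.15 = 60.92%.
Employment-population ratio = 1,773.49 / 3,056.15 = 58.03%.

Unemployment rate ≈ 4.74%; labor force participation rate ≈ 60.92%; employment-population ratio ≈ 58.03%.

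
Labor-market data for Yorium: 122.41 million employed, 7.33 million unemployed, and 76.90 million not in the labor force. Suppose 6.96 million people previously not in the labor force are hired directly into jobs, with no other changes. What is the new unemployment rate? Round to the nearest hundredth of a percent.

New unemployment rate ≈ 5.36%.

Initially, labor force = 122.41 + 7.33 = 129.74 million, so u = 7.33/129.74 = 5.65%.
After the change, employed and labor force both rise by 6.96; unemployed unchanged → E = 129.37, U = 7.33, labor force = 136.70 million.
New unemployment rate = 7.33 / 136.70 = 5.36%.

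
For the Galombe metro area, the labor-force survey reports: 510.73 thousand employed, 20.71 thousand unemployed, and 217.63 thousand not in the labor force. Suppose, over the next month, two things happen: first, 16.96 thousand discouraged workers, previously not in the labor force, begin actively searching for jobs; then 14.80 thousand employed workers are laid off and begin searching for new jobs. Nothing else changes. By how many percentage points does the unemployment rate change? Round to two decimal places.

Initially, labor force = 510.73 + 20.71 = 531.44 thousand, so u = 20.71/531.44 = 3.90%.
After the first change, unemployed and labor force both rise by 16.96 → E = 510.73, U = 37.67, labor force = 548.40 thousand.
After the second change, employed falls and unemployed rises by 14.80; labor force unchanged → E = 495.93, U = 52.47, labor force = 548.40 thousand.
New unemployment rate = 52.47 / 548.40 = 9.57%.
Change = 9.57% − 3.90% = +5.67 percentage points.

The unemployment rate changes by +5.67 percentage points.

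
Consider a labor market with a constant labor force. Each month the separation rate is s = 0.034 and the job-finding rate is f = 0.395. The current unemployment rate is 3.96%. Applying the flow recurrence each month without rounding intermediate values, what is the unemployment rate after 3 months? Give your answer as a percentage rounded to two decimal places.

Unemployment rate after three months ≈ 7.19%.

With a fixed labor force, u_{t+1} = u_t + s·(1−u_t) − f·u_t = u_t·(1−s−f) + s.
Here 1−s−f = 0.571 and s = 0.034.
u_1 = 0.039600 × 0.571 + 0.034 = 0.056612.
u_2 = 0.056612 × 0.571 + 0.034 = 0.066325.
u_3 = 0.066325 × 0.571 + 0.034 = 0.071872.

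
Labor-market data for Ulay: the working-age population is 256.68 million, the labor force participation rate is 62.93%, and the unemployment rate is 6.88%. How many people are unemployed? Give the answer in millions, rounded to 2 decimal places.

Labor force = 0.6293 × 256.68 = 161.53 million.
Unemployed = 0.0688 × 161.53 ≈ 11.11 million.

About 11.11 million are unemployed.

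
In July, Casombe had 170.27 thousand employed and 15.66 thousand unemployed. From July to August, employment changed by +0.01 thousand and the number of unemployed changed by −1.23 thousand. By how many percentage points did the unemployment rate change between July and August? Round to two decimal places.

July: labor force = 170.27 + 15.66 = 185.93; u = 15.66/185.93 = 8.42%.
August: labor force = 170.28 + 14.43 = 184.71; u = 14.43/184.71 = 7.81%.
Change = 7.81% − 8.42% = −0.61 pp.

The unemployment rate changed by −0.61 percentage points.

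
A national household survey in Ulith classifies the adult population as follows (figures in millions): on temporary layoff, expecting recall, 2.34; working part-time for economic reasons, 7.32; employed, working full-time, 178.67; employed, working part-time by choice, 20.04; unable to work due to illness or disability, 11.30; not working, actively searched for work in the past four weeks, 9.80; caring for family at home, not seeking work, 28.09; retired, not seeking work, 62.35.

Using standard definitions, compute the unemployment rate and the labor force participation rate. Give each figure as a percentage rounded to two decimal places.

Unemployment rate ≈ 5.56%; labor force participation rate ≈ 68.20%.

Employed = 7.32 + 178.67 + 20.04 = 206.03 million (anyone who worked, including part-time for economic reasons, counts as employed).
Unemployed = 2.34 + 9.80 = 12.14 million (jobless and actively searching, or on temporary layoff).
Labor force = 206.03 + 12.14 = 218.17 million.
Not in labor force = 11.30 + 28.09 + 62.35 = 101.74 million (those not working and not actively searching are outside the labor force).
Civilian working-age population = 218.17 + 101.74 = 319.91 million.
Unemployment rate = 12.14 / 218.17 = 5.56%.
Labor force participation rate = 218.17 / 319.91 = 68.20%.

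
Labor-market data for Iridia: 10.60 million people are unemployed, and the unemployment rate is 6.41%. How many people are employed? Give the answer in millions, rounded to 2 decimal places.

Labor force = U / u = 10.60 / 0.0641 ≈ 165.37 million.
Employed = labor force − unemployed = 165.37 − 10.60 = 154.77 million.

About 154.77 million are employed.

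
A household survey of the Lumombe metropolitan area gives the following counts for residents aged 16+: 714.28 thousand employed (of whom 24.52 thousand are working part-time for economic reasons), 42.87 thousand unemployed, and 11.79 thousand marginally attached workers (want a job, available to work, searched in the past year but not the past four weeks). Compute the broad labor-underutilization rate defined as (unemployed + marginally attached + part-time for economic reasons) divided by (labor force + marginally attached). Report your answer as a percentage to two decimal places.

Broad underutilization rate ≈ 10.30%.

Labor force = 714.28 + 42.87 = 757.15 thousand.
Numerator = 42.87 + 11.79 + 24.52 = 79.18 thousand.
Denominator = 757.15 + 11.79 = 768.94 thousand.
Broad rate = 79.18 / 768.94 = 10.30%.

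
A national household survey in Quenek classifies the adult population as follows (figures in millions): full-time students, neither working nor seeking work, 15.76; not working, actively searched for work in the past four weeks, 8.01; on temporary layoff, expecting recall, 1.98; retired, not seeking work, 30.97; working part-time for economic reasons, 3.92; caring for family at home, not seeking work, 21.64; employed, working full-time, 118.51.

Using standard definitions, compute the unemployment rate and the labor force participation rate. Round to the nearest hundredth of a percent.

Unemployment rate ≈ 7.54%; labor force participation rate ≈ 65.95%.

Employed = 3.92 + 118.51 = 122.43 million (anyone who worked, including part-time for economic reasons, counts as employed).
Unemployed = 8.01 + 1.98 = 9.99 million (jobless and actively searching, or on temporary layoff).
Labor force = 122.43 + 9.99 = 132.42 million.
Not in labor force = 15.76 + 30.97 + 21.64 = 68.37 million (those not working and not actively searching are outside the labor force).
Civilian working-age population = 132.42 + 68.37 = 200.79 million.
Unemployment rate = 9.99 / 132.42 = 7.54%.
Labor force participation rate = 132.42 / 200.79 = 65.95%.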